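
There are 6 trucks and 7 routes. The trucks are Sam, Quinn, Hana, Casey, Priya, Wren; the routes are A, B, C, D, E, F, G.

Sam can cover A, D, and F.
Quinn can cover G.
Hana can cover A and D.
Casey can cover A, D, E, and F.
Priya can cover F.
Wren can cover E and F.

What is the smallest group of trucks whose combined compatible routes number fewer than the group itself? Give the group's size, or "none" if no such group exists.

Take S = {Sam, Hana, Casey, Priya, Wren}. Its neighbourhood is {A, D, E, F}, so |N(S)| = 4 < |S| = 5.
Every subset of size less than 5 has at least as many neighbours as members, so 5 is the minimum.

5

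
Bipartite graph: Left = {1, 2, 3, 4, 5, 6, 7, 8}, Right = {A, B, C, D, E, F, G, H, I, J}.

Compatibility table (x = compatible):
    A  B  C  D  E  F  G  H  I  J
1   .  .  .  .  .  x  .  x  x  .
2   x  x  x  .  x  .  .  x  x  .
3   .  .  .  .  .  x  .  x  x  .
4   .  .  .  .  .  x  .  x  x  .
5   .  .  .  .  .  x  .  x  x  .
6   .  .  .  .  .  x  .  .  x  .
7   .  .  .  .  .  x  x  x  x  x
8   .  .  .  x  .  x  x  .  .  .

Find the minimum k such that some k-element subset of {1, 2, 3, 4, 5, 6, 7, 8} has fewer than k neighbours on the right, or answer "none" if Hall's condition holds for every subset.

Take S = {1, 3, 4, 5}. Its neighbourhood is {F, H, I}, so |N(S)| = 3 < |S| = 4.
Every subset of size less than 4 has at least as many neighbours as members, so 4 is the minimum.

4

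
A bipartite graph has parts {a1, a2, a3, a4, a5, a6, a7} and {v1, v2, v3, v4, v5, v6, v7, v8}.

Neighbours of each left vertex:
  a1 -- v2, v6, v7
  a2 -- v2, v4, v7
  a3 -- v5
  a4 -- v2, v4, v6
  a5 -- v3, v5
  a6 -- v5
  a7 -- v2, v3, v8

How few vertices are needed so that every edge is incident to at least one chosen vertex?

6

A maximum matching has 6 edges (e.g. a1–v7, a2–v4, a3–v5, a4–v6, a5–v3, a7–v2).
By König's theorem the minimum vertex cover has the same size. One such cover is {a1, a2, a4, a5, a7, v5}.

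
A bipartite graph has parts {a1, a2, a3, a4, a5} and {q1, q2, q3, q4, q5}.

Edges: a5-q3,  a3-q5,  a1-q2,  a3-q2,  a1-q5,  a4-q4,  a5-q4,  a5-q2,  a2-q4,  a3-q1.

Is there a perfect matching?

No

The set {a2, a4} has only 1 neighbour ({q4}), so by Hall's theorem at most 4 of the 5 left vertices can be matched.
Hence no matching covers every left vertex.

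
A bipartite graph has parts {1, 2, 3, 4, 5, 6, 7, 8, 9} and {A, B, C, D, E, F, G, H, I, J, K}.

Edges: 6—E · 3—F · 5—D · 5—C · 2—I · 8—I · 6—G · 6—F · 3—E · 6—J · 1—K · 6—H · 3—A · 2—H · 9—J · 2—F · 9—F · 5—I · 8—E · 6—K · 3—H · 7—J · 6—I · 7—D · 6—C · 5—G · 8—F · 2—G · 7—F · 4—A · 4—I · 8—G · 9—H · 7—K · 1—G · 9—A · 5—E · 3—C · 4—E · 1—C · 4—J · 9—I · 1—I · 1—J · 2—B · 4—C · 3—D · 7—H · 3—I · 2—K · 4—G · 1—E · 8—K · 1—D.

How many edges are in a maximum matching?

For example, pair 1–E, 2–B, 3–A, 4–I, 5–D, 6–G, 7–H, 8–K, 9–J.
All 9 left vertices are matched, so no larger matching exists.

9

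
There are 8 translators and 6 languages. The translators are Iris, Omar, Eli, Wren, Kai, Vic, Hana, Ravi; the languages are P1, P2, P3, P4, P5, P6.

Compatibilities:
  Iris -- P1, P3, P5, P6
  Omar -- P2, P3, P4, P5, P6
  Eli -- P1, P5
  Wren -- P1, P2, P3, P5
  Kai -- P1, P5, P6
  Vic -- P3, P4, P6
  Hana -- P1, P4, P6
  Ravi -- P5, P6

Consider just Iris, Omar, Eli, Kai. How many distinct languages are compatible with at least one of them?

6

The union of neighbours of {Iris, Omar, Eli, Kai} is {P1, P2, P3, P4, P5, P6}, which has 6 elements.
Since |N(S)| = 6 ≥ |S| = 4, Hall's condition holds for this subset.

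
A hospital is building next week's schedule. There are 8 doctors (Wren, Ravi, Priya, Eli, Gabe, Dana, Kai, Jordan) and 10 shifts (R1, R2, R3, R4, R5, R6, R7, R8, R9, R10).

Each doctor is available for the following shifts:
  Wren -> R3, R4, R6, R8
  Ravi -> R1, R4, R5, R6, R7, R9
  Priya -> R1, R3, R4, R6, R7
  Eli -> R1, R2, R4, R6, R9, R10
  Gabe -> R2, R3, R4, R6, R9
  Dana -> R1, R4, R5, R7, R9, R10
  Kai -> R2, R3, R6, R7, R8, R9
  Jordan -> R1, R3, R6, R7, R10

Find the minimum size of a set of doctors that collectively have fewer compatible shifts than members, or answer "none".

none

A matching saturating every doctor exists, for instance Wren→R8, Ravi→R9, Priya→R1, Eli→R4, Gabe→R2, Dana→R10, Kai→R3, Jordan→R6.
By Hall's marriage theorem, this means |N(S)| ≥ |S| for every subset S, so no violating subset exists.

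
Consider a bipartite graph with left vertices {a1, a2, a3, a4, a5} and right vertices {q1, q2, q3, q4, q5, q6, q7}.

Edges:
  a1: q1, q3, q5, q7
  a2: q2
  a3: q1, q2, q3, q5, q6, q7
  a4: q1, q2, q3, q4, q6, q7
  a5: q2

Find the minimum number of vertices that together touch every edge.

The 4 edges a1–q5, a2–q2, a3–q7, a4–q6 form a matching, so any vertex cover needs at least 4 vertices (one per matched edge).
Conversely {a1, a3, a4, q2} meets every edge and has exactly 4 vertices, so 4 is optimal.

4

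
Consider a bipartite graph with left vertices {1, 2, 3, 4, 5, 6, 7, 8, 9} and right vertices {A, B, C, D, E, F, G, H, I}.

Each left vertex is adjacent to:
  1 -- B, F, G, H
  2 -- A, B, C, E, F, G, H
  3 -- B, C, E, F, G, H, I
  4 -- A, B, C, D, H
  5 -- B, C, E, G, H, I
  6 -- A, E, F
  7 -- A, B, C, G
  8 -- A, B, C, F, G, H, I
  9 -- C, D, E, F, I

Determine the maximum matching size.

One maximum matching: 1–B, 2–H, 3–G, 4–D, 5–I, 6–F, 7–C, 8–A, 9–E.
All 9 left vertices are matched, so no larger matching exists.

9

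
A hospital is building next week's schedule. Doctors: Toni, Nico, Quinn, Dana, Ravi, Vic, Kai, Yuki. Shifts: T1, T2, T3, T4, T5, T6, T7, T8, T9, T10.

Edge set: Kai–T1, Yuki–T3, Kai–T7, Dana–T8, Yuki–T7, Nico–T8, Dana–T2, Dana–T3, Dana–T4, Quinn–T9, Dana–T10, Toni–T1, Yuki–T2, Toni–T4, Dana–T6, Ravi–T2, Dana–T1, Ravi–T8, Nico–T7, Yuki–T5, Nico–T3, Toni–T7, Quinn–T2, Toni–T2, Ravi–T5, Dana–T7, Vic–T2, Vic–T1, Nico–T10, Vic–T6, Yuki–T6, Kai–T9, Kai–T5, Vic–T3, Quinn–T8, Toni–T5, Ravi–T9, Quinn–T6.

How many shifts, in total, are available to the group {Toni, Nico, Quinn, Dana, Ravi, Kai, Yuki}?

10

The union of neighbours of {Toni, Nico, Quinn, Dana, Ravi, Kai, Yuki} is {T1, T2, T3, T4, T5, T6, T7, T8, T9, T10}, which has 10 elements.
Since |N(S)| = 10 ≥ |S| = 7, Hall's condition holds for this subset.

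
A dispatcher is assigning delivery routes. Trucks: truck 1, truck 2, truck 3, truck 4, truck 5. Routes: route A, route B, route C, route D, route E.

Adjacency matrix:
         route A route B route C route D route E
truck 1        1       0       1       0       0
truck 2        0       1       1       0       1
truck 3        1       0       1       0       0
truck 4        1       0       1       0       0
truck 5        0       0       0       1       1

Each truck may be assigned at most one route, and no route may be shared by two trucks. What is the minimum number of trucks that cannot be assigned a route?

A valid assignment of size 4: truck 1–route A, truck 2–route B, truck 3–route C, truck 5–route E.
The set {truck 1, truck 3, truck 4} has only 2 neighbours ({route A, route C}), so by Hall's theorem at most 4 of the 5 trucks can be matched.
That matches 4 of the 5, leaving 1 unmatched; no matching can do better.

1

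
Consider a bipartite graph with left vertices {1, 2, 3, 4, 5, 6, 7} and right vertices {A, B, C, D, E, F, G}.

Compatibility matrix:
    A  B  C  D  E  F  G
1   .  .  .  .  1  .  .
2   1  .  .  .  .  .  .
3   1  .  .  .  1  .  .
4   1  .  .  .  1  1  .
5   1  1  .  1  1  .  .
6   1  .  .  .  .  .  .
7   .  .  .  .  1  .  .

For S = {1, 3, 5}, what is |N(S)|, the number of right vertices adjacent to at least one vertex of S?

4

The union of neighbours of {1, 3, 5} is {A, B, D, E}, which has 4 elements.
Since |N(S)| = 4 ≥ |S| = 3, Hall's condition holds for this subset.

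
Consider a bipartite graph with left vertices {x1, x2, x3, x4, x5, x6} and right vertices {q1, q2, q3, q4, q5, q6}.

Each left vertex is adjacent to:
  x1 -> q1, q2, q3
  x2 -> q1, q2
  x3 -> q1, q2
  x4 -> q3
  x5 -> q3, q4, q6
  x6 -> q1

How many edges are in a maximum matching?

4

For example, pair x1-q3, x2-q1, x3-q2, x5-q6.
The set {x1, x2, x3, x4, x6} has only 3 neighbours ({q1, q2, q3}), so by Hall's theorem at most 4 of the 6 left vertices can be matched.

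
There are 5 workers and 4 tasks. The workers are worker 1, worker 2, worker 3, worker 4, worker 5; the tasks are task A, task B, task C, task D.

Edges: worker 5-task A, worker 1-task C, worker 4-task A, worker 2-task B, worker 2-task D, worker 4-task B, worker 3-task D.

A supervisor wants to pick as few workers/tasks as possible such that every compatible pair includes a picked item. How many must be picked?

4

The 4 edges worker 1–task C, worker 2–task B, worker 3–task D, worker 4–task A form a matching, so any vertex cover needs at least 4 vertices (one per matched edge).
Conversely {worker 1, task A, task B, task D} meets every edge and has exactly 4 vertices, so 4 is optimal.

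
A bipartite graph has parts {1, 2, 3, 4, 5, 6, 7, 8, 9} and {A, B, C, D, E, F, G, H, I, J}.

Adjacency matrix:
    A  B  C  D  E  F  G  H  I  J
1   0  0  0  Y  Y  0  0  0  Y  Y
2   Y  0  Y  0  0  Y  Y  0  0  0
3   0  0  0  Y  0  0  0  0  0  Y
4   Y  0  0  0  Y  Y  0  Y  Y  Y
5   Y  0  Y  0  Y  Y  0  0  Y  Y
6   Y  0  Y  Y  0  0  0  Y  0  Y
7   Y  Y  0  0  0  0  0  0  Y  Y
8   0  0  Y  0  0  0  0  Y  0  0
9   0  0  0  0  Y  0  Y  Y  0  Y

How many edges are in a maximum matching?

9

For example, pair 1–J, 2–G, 3–D, 4–F, 5–A, 6–H, 7–I, 8–C, 9–E.
All 9 left vertices are matched, so no larger matching exists.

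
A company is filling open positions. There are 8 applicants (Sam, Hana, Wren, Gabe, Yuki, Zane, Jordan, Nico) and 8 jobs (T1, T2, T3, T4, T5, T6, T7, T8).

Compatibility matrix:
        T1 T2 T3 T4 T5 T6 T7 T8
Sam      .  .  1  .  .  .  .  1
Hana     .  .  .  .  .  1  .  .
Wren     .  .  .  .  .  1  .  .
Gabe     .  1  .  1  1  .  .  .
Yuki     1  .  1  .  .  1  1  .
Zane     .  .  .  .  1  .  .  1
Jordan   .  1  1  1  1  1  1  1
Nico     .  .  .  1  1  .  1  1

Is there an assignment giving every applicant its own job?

No

The set {Hana, Wren} has only 1 neighbour ({T6}), so by Hall's theorem at most 7 of the 8 applicants can be matched.
Hence no matching covers every applicant.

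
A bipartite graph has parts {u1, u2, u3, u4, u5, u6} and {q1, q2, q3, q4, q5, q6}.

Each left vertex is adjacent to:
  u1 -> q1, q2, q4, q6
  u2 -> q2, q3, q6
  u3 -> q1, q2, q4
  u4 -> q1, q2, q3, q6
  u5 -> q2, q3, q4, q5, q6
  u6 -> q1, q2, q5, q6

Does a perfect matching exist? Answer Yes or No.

Yes

One maximum matching: u1–q4, u2–q3, u3–q1, u4–q2, u5–q5, u6–q6.
All 6 left vertices are covered.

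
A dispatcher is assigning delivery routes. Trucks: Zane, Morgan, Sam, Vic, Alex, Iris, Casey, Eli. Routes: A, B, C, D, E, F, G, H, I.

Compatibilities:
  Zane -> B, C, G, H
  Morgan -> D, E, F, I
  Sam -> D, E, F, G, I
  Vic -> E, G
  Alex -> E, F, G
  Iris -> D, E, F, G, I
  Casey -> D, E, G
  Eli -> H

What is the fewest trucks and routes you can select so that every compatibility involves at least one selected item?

7

The 7 edges Zane–B, Morgan–I, Sam–D, Vic–E, Alex–F, Iris–G, Eli–H form a matching, so any vertex cover needs at least 7 vertices (one per matched edge).
Conversely {Zane, Eli, D, E, F, G, I} meets every edge and has exactly 7 vertices, so 7 is optimal.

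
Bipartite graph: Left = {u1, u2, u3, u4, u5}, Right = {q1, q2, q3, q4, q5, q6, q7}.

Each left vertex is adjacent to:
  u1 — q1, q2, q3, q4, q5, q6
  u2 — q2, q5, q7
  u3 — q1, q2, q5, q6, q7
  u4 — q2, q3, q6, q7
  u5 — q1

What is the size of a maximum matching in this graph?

5

One maximum matching: u1–q4, u2–q2, u3–q7, u4–q6, u5–q1.
This saturates every left vertex, so 5 is the maximum.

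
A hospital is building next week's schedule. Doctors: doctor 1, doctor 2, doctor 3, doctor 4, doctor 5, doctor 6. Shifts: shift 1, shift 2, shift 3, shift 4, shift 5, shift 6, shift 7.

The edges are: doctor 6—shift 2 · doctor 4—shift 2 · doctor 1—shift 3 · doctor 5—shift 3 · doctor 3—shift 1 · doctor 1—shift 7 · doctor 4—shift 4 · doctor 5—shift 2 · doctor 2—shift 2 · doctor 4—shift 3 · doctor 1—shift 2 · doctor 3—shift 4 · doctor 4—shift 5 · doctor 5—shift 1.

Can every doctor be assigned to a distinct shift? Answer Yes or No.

The set {doctor 2, doctor 6} has only 1 neighbour ({shift 2}), so by Hall's theorem at most 5 of the 6 doctors can be matched.
Hence no matching covers every doctor.

No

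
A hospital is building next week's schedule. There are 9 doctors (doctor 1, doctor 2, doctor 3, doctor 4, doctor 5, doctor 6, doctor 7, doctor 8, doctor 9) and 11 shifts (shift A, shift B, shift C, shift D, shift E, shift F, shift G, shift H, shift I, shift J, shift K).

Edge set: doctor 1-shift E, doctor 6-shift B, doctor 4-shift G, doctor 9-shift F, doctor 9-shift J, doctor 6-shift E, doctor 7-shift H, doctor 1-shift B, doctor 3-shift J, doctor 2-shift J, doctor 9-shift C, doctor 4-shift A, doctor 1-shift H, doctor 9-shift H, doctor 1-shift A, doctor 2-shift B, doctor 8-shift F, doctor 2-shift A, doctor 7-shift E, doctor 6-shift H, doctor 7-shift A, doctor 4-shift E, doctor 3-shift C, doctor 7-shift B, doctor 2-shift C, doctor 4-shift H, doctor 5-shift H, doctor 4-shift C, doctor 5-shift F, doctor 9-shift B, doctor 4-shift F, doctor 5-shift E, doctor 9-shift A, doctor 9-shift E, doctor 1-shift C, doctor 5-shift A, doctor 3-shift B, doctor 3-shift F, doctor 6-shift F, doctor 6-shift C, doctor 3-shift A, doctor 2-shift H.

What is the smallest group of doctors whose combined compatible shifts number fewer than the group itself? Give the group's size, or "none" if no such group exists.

Take S = {doctor 1, doctor 2, doctor 3, doctor 5, doctor 6, doctor 7, doctor 8, doctor 9}. Its neighbourhood is {shift A, shift B, shift C, shift E, shift F, shift H, shift J}, so |N(S)| = 7 < |S| = 8.
Every subset of size less than 8 has at least as many neighbours as members, so 8 is the minimum.

8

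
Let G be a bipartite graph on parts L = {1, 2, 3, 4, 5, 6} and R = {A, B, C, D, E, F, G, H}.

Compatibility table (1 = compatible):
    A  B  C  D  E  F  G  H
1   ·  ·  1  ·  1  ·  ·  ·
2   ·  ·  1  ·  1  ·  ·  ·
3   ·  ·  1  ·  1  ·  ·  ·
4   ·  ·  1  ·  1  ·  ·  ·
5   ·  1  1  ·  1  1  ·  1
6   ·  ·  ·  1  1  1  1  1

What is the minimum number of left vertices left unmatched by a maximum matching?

A valid assignment of size 4: 1–C, 2–E, 5–H, 6–G.
The set {1, 2, 3, 4} has only 2 neighbours ({C, E}), so by Hall's theorem at most 4 of the 6 left vertices can be matched.
That matches 4 of the 6, leaving 2 unmatched; no matching can do better.

2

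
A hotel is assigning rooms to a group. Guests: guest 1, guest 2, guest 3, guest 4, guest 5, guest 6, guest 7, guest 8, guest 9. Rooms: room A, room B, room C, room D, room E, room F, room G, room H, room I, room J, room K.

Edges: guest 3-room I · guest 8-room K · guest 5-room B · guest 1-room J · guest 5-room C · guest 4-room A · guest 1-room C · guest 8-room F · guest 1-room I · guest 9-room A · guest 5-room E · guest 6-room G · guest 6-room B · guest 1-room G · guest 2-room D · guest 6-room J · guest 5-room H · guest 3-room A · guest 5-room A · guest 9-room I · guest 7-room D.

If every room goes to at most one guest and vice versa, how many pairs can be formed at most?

For example, pair guest 1-room J, guest 2-room D, guest 3-room I, guest 4-room A, guest 5-room C, guest 6-room G, guest 8-room K.
The set {guest 2, guest 3, guest 4, guest 7, guest 9} has only 3 neighbours ({room A, room D, room I}), so by Hall's theorem at most 7 of the 9 guests can be matched.

7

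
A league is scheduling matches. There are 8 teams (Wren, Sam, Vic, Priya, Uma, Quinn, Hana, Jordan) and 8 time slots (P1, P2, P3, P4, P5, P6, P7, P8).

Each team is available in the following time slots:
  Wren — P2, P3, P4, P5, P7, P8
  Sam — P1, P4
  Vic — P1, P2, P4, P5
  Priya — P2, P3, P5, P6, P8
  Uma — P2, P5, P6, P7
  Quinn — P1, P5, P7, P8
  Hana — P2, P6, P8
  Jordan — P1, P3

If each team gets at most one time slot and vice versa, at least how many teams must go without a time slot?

0

For example, pair Wren-P3, Sam-P4, Vic-P2, Priya-P8, Uma-P7, Quinn-P5, Hana-P6, Jordan-P1.
All 8 teams are matched, so no larger matching exists.
That matches 8 of the 8, leaving 0 unmatched; no matching can do better.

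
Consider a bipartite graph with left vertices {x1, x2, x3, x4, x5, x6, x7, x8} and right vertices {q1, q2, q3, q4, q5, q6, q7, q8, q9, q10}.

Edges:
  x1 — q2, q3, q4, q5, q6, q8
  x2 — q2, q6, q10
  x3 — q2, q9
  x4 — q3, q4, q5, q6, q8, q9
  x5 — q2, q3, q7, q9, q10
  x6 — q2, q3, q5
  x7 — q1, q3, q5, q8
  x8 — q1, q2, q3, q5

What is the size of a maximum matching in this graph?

One maximum matching: x1→q4, x2→q10, x3→q9, x4→q6, x5→q7, x6→q5, x7→q8, x8→q2.
This saturates every left vertex, so 8 is the maximum.

8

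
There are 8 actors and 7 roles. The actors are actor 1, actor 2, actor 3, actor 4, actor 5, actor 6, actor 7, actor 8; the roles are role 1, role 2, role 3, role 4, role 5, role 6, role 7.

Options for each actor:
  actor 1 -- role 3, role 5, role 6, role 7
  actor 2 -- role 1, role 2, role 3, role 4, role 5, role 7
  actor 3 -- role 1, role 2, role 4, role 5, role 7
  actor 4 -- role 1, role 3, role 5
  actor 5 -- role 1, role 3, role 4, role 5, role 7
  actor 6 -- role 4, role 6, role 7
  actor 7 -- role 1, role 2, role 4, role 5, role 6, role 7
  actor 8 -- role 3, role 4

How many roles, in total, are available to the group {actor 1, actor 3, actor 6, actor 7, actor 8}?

The union of neighbours of {actor 1, actor 3, actor 6, actor 7, actor 8} is {role 1, role 2, role 3, role 4, role 5, role 6, role 7}, which has 7 elements.
Since |N(S)| = 7 ≥ |S| = 5, Hall's condition holds for this subset.

7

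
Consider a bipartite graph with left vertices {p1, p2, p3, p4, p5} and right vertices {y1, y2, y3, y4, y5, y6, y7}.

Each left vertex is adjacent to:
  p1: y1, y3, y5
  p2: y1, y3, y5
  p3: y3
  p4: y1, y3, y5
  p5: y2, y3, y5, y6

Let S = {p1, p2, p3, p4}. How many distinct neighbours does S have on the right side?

The union of neighbours of {p1, p2, p3, p4} is {y1, y3, y5}, which has 3 elements.
Since |N(S)| = 3 < |S| = 4, Hall's condition fails for this subset.

3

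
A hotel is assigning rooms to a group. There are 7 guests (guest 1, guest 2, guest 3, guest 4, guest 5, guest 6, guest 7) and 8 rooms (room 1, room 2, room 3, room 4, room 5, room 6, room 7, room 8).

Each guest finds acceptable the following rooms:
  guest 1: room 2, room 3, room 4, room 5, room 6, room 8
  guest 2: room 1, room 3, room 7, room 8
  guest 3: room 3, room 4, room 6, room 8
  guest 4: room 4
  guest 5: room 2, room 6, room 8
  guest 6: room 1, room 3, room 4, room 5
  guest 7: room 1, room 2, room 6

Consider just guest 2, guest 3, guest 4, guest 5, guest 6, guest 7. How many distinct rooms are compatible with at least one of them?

The union of neighbours of {guest 2, guest 3, guest 4, guest 5, guest 6, guest 7} is {room 1, room 2, room 3, room 4, room 5, room 6, room 7, room 8}, which has 8 elements.
Since |N(S)| = 8 ≥ |S| = 6, Hall's condition holds for this subset.

8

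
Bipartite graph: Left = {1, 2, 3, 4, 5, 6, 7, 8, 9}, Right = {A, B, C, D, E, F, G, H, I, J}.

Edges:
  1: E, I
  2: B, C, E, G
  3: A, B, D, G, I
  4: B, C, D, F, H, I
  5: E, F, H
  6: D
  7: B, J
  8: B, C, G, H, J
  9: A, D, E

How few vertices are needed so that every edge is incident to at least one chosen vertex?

A maximum matching has 9 edges (e.g. 1–I, 2–C, 3–A, 4–B, 5–H, 6–D, 7–J, 8–G, 9–E).
By König's theorem the minimum vertex cover has the same size. One such cover is {1, 2, 3, 4, 5, 6, 7, 8, 9}.

9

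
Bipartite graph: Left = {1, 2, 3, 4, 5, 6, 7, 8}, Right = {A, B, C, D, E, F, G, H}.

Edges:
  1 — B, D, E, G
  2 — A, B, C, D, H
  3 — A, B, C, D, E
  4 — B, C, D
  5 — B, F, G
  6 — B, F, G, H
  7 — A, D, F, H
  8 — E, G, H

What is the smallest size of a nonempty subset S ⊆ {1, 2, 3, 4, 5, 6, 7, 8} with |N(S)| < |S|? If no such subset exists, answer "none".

none

A matching saturating every left vertex exists, for instance 1→B, 2→H, 3→A, 4→C, 5→F, 6→G, 7→D, 8→E.
By Hall's marriage theorem, this means |N(S)| ≥ |S| for every subset S, so no violating subset exists.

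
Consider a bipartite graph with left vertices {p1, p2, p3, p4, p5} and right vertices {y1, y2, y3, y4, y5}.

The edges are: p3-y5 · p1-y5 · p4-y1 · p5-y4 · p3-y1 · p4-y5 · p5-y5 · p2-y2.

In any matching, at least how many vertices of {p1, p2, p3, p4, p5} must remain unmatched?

1

A valid assignment of size 4: p1-y5, p2-y2, p3-y1, p5-y4.
The set {p1, p3, p4} has only 2 neighbours ({y1, y5}), so by Hall's theorem at most 4 of the 5 left vertices can be matched.
That matches 4 of the 5, leaving 1 unmatched; no matching can do better.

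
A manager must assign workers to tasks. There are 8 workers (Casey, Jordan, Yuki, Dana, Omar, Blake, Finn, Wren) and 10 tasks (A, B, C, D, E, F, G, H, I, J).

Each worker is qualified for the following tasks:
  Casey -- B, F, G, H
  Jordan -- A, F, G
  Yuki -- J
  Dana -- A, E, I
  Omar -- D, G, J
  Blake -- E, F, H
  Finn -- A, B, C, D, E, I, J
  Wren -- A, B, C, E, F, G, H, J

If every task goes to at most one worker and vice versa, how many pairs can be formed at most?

A valid assignment of size 8: Casey→B, Jordan→F, Yuki→J, Dana→I, Omar→D, Blake→H, Finn→A, Wren→G.
This saturates every worker, so 8 is the maximum.

8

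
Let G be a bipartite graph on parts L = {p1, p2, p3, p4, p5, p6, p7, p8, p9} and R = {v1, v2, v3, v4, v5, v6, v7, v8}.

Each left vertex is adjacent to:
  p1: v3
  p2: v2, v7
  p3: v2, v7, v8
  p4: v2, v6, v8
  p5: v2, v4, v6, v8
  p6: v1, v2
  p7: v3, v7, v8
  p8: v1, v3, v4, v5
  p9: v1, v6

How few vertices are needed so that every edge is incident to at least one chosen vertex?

8

{p5, p8, v1, v2, v3, v6, v7, v8} is a vertex cover of size 8: every edge has an endpoint in this set.
No smaller cover exists because p1–v3, p2–v2, p3–v8, p4–v6, p5–v4, p6–v1, p7–v7, p8–v5 is a matching of size 8, and a cover must include an endpoint of each of these disjoint edges (König's theorem).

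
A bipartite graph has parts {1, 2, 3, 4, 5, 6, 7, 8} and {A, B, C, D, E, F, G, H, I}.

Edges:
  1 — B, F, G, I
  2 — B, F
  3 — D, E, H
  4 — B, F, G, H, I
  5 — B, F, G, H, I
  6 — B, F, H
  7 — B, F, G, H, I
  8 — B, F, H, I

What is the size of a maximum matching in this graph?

For example, pair 1-G, 2-F, 3-E, 4-I, 5-H, 6-B.
The set {1, 2, 4, 5, 6, 7, 8} has only 5 neighbours ({B, F, G, H, I}), so by Hall's theorem at most 6 of the 8 left vertices can be matched.

6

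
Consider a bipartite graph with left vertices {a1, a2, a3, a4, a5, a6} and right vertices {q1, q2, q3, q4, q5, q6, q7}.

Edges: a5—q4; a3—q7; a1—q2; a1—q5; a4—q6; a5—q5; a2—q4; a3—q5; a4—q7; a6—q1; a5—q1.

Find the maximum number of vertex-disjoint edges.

6

A valid assignment of size 6: a1–q2, a2–q4, a3–q7, a4–q6, a5–q5, a6–q1.
This saturates every left vertex, so 6 is the maximum.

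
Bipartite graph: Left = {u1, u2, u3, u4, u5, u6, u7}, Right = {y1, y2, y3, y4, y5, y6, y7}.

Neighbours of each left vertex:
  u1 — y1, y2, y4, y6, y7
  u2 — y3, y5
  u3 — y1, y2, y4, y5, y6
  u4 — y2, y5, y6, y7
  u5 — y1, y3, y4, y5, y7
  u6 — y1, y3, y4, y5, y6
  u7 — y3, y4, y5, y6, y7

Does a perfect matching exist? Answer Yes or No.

Yes

For example, pair u1-y6, u2-y5, u3-y4, u4-y2, u5-y1, u6-y3, u7-y7.
Every left vertex is matched, so this is a perfect matching.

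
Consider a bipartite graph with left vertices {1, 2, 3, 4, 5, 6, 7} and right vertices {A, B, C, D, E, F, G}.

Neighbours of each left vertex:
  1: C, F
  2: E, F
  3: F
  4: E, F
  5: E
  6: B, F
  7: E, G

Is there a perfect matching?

No

The set {2, 3, 4, 5} has only 2 neighbours ({E, F}), so by Hall's theorem at most 5 of the 7 left vertices can be matched.
Hence no matching covers every left vertex.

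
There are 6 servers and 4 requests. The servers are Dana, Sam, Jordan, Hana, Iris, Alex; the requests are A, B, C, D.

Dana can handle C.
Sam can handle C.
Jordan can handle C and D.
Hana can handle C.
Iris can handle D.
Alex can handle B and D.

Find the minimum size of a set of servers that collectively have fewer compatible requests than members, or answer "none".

Take S = {Dana, Sam}. Its neighbourhood is {C}, so |N(S)| = 1 < |S| = 2.
No single vertex violates Hall's condition since each has at least one neighbour, so 2 is the minimum.

2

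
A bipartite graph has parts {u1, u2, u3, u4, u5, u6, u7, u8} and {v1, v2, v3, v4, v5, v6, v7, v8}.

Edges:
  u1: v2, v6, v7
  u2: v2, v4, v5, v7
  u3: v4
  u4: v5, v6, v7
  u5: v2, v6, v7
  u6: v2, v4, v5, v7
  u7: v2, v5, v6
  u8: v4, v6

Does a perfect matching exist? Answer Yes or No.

The set {u1, u2, u3, u4, u5, u6, u7, u8} has only 5 neighbours ({v2, v4, v5, v6, v7}), so by Hall's theorem at most 5 of the 8 left vertices can be matched.
Hence no matching covers every left vertex.

No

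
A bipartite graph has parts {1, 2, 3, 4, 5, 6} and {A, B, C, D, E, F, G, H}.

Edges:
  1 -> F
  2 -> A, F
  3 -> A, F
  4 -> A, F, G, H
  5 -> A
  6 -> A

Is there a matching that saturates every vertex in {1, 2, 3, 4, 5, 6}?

No

The set {1, 2, 3, 5, 6} has only 2 neighbours ({A, F}), so by Hall's theorem at most 3 of the 6 left vertices can be matched.
Hence no matching covers every left vertex.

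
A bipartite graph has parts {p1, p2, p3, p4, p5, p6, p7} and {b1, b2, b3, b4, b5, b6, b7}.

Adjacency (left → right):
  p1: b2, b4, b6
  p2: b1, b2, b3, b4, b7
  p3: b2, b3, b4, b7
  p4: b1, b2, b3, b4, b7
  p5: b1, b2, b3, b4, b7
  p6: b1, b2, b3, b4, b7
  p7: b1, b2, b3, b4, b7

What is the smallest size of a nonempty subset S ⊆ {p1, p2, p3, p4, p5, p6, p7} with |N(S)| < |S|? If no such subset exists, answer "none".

6

Take S = {p2, p3, p4, p5, p6, p7}. Its neighbourhood is {b1, b2, b3, b4, b7}, so |N(S)| = 5 < |S| = 6.
Every subset of size less than 6 has at least as many neighbours as members, so 6 is the minimum.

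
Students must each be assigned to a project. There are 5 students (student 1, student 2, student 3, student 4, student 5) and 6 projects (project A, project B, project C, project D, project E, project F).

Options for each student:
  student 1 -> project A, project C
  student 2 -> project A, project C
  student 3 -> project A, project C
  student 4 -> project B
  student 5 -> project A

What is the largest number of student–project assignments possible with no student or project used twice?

A valid assignment of size 3: student 1–project A, student 2–project C, student 4–project B.
The set {student 1, student 2, student 3, student 5} has only 2 neighbours ({project A, project C}), so by Hall's theorem at most 3 of the 5 students can be matched.

3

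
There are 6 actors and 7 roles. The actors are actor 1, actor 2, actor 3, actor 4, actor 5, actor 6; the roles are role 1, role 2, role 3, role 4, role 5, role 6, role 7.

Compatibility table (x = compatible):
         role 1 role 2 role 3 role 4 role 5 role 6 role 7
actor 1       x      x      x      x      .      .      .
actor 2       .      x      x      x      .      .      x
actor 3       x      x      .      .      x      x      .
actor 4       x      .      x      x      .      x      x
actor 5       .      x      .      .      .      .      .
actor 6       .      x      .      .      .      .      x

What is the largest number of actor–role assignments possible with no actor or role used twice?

A valid assignment of size 6: actor 1–role 3, actor 2–role 4, actor 3–role 5, actor 4–role 1, actor 5–role 2, actor 6–role 7.
This saturates every actor, so 6 is the maximum.

6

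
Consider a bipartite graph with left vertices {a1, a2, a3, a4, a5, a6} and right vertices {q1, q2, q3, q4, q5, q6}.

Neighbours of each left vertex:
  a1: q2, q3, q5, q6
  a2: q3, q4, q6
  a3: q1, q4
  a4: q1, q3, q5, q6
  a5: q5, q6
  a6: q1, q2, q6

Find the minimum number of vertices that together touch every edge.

6

A maximum matching has 6 edges (e.g. a1–q2, a2–q4, a3–q1, a4–q3, a5–q5, a6–q6).
By König's theorem the minimum vertex cover has the same size. One such cover is {a1, a2, a3, a4, a5, a6}.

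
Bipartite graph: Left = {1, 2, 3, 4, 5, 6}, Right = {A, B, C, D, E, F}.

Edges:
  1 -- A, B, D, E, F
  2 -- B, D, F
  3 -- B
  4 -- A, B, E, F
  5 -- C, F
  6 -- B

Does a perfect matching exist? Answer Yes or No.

The set {3, 6} has only 1 neighbour ({B}), so by Hall's theorem at most 5 of the 6 left vertices can be matched.
Hence no matching covers every left vertex.

No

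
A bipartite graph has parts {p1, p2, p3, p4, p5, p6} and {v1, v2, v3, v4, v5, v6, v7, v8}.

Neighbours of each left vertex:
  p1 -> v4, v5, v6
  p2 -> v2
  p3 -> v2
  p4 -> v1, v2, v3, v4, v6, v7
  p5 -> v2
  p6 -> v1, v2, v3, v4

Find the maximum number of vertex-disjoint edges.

4

A valid assignment of size 4: p1-v6, p2-v2, p4-v3, p6-v1.
The set {p2, p3, p5} has only 1 neighbour ({v2}), so by Hall's theorem at most 4 of the 6 left vertices can be matched.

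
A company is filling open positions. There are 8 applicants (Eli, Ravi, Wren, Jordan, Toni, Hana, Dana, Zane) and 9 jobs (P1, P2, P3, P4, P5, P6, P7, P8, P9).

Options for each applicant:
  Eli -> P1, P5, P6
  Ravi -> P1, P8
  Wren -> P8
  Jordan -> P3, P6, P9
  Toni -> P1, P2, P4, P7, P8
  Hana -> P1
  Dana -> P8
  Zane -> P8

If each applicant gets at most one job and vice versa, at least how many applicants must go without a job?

3

For example, pair Eli→P5, Ravi→P1, Wren→P8, Jordan→P9, Toni→P2.
The set {Ravi, Wren, Hana, Dana, Zane} has only 2 neighbours ({P1, P8}), so by Hall's theorem at most 5 of the 8 applicants can be matched.
That matches 5 of the 8, leaving 3 unmatched; no matching can do better.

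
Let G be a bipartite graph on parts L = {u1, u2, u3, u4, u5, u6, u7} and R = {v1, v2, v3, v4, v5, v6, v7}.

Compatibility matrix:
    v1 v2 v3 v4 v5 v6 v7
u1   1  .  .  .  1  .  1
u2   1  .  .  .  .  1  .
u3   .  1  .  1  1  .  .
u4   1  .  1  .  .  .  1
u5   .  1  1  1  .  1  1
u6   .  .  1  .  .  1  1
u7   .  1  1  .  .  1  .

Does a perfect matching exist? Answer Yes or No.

Yes

For example, pair u1→v5, u2→v1, u3→v4, u4→v7, u5→v3, u6→v6, u7→v2.
Every left vertex is matched, so this is a perfect matching.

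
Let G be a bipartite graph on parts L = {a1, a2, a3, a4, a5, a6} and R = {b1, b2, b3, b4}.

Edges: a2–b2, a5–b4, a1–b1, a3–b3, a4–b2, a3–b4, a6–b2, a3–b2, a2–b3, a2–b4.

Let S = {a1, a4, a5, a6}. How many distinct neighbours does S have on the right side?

3

The union of neighbours of {a1, a4, a5, a6} is {b1, b2, b4}, which has 3 elements.
Since |N(S)| = 3 < |S| = 4, Hall's condition fails for this subset.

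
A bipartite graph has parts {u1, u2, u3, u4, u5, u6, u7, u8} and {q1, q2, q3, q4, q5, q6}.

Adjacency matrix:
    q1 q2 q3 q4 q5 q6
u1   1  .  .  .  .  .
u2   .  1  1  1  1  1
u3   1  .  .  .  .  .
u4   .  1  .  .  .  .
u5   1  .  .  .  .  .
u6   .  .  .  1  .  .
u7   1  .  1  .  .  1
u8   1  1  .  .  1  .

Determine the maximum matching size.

A valid assignment of size 6: u1-q1, u2-q3, u4-q2, u6-q4, u7-q6, u8-q5.
The set {u1, u3, u5} has only 1 neighbour ({q1}), so by Hall's theorem at most 6 of the 8 left vertices can be matched.

6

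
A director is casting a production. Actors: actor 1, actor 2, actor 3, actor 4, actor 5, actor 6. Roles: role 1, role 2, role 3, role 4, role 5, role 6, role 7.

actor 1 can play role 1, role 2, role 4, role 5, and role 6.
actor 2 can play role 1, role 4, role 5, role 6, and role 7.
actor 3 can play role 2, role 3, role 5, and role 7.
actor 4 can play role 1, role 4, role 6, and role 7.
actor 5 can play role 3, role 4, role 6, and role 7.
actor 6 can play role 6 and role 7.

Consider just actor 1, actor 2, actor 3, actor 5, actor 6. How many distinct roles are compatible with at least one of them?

7

The union of neighbours of {actor 1, actor 2, actor 3, actor 5, actor 6} is {role 1, role 2, role 3, role 4, role 5, role 6, role 7}, which has 7 elements.
Since |N(S)| = 7 ≥ |S| = 5, Hall's condition holds for this subset.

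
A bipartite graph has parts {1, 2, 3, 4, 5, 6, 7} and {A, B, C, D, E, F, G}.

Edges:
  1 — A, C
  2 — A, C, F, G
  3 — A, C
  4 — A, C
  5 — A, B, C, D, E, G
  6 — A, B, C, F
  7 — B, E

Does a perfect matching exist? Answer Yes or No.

No

The set {1, 3, 4} has only 2 neighbours ({A, C}), so by Hall's theorem at most 6 of the 7 left vertices can be matched.
Hence no matching covers every left vertex.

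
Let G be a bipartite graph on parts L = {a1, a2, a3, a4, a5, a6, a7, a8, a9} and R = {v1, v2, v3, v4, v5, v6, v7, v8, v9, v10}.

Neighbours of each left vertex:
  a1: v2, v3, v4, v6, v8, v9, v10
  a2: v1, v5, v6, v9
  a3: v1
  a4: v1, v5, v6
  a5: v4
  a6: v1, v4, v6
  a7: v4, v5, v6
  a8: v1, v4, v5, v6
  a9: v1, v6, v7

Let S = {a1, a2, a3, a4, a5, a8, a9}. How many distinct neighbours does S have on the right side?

The union of neighbours of {a1, a2, a3, a4, a5, a8, a9} is {v1, v2, v3, v4, v5, v6, v7, v8, v9, v10}, which has 10 elements.
Since |N(S)| = 10 ≥ |S| = 7, Hall's condition holds for this subset.

10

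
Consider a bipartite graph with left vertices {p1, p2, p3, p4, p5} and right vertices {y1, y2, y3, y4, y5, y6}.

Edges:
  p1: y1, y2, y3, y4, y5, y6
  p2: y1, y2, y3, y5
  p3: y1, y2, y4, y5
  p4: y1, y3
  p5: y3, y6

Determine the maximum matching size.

A valid assignment of size 5: p1–y6, p2–y2, p3–y5, p4–y1, p5–y3.
This saturates every left vertex, so 5 is the maximum.

5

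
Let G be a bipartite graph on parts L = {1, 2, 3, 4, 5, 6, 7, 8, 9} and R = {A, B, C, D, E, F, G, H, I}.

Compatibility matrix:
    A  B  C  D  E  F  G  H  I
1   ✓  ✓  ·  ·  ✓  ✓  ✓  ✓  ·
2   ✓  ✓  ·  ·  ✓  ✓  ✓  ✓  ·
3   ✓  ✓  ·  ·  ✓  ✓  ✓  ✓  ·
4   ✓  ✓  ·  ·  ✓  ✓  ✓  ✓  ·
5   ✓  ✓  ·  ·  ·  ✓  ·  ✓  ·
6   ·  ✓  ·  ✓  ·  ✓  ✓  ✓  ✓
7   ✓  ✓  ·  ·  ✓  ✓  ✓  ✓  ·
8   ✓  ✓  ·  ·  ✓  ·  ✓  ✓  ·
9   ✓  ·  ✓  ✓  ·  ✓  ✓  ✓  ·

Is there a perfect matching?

The set {1, 2, 3, 4, 5, 7, 8} has only 6 neighbours ({A, B, E, F, G, H}), so by Hall's theorem at most 8 of the 9 left vertices can be matched.
Hence no matching covers every left vertex.

No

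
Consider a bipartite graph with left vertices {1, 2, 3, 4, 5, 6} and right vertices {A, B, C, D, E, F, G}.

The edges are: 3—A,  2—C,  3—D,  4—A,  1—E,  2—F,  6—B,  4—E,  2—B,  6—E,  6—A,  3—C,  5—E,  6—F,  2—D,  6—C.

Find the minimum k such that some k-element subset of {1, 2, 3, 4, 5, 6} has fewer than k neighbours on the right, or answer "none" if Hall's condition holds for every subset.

Take S = {1, 5}. Its neighbourhood is {E}, so |N(S)| = 1 < |S| = 2.
No single vertex violates Hall's condition since each has at least one neighbour, so 2 is the minimum.

2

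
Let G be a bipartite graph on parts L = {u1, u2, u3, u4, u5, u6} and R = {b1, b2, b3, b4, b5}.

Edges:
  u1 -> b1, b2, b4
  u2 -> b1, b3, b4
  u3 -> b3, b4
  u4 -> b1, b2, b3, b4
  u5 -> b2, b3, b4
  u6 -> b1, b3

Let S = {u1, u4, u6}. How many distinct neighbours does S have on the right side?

4

The union of neighbours of {u1, u4, u6} is {b1, b2, b3, b4}, which has 4 elements.
Since |N(S)| = 4 ≥ |S| = 3, Hall's condition holds for this subset.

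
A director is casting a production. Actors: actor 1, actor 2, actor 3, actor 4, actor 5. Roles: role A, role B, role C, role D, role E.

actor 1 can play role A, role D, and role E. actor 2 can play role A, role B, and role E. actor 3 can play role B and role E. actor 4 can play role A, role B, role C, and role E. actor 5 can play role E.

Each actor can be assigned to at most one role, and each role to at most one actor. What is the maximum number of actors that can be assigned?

5

For example, pair actor 1→role D, actor 2→role A, actor 3→role B, actor 4→role C, actor 5→role E.
This saturates every actor, so 5 is the maximum.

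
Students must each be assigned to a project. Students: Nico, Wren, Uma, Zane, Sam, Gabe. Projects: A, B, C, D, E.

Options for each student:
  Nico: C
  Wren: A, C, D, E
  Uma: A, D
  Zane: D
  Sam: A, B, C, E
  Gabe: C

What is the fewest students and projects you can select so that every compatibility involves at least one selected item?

5

The 5 edges Nico–C, Wren–E, Uma–A, Zane–D, Sam–B form a matching, so any vertex cover needs at least 5 vertices (one per matched edge).
Conversely {Wren, Uma, Zane, Sam, C} meets every edge and has exactly 5 vertices, so 5 is optimal.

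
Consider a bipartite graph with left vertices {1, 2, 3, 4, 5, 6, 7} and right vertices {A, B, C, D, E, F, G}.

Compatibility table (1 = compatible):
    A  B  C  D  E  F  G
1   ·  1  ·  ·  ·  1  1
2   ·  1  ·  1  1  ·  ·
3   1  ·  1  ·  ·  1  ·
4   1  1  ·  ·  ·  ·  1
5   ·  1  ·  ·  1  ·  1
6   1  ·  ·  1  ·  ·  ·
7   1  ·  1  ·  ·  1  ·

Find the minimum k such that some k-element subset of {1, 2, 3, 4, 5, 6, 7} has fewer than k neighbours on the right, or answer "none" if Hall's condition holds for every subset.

A matching saturating every left vertex exists, for instance 1→B, 2→D, 3→C, 4→G, 5→E, 6→A, 7→F.
By Hall's marriage theorem, this means |N(S)| ≥ |S| for every subset S, so no violating subset exists.

none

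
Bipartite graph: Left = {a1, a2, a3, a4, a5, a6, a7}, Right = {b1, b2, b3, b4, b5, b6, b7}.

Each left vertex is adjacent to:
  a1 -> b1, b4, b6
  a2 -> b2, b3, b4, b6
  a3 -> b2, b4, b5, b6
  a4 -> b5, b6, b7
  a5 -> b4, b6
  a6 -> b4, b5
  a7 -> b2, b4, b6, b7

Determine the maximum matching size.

For example, pair a1-b1, a2-b3, a3-b2, a4-b7, a5-b4, a6-b5, a7-b6.
All 7 left vertices are matched, so no larger matching exists.

7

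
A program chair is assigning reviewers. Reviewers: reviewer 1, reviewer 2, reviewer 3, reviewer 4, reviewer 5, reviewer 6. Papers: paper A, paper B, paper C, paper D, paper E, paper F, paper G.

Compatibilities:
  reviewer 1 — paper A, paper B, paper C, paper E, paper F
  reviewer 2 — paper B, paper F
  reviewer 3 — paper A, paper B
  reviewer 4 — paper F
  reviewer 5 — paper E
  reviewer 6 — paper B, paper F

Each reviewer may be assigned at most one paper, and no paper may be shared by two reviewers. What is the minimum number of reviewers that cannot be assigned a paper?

1

A valid assignment of size 5: reviewer 1-paper C, reviewer 2-paper B, reviewer 3-paper A, reviewer 4-paper F, reviewer 5-paper E.
The set {reviewer 2, reviewer 4, reviewer 6} has only 2 neighbours ({paper B, paper F}), so by Hall's theorem at most 5 of the 6 reviewers can be matched.
That matches 5 of the 6, leaving 1 unmatched; no matching can do better.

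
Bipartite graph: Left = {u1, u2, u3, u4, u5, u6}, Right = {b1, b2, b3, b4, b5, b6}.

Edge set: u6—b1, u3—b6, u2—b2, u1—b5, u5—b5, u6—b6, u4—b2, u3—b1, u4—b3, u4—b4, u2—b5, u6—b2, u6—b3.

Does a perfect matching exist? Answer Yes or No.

The set {u1, u5} has only 1 neighbour ({b5}), so by Hall's theorem at most 5 of the 6 left vertices can be matched.
Hence no matching covers every left vertex.

No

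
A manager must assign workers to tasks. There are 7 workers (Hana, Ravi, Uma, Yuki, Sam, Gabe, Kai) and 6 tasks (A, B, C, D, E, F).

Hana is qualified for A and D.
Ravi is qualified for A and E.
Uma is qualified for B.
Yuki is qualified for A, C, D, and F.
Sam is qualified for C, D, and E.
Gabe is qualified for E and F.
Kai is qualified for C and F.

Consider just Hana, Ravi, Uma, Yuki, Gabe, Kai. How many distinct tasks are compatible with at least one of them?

The union of neighbours of {Hana, Ravi, Uma, Yuki, Gabe, Kai} is {A, B, C, D, E, F}, which has 6 elements.
Since |N(S)| = 6 ≥ |S| = 6, Hall's condition holds for this subset.

6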